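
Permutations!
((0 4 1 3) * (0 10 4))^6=((1 3 10 4))^6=(1 10)(3 4)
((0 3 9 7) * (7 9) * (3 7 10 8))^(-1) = ((0 7)(3 10 8))^(-1) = (0 7)(3 8 10)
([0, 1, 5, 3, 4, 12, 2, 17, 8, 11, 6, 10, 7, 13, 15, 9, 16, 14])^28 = (2 15 5 9 12 11 7 10 17 6 14)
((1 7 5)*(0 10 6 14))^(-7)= (0 10 6 14)(1 5 7)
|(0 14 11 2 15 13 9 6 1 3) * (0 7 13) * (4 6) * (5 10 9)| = 45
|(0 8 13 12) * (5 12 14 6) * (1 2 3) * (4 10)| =|(0 8 13 14 6 5 12)(1 2 3)(4 10)| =42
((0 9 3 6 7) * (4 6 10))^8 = ((0 9 3 10 4 6 7))^8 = (0 9 3 10 4 6 7)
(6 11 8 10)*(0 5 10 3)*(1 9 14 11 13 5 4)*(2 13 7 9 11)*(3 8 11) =(0 4 1 3)(2 13 5 10 6 7 9 14) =[4, 3, 13, 0, 1, 10, 7, 9, 8, 14, 6, 11, 12, 5, 2]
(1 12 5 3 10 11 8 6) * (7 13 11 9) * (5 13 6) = (1 12 13 11 8 5 3 10 9 7 6) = [0, 12, 2, 10, 4, 3, 1, 6, 5, 7, 9, 8, 13, 11]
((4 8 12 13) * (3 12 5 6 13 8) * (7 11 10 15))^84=((3 12 8 5 6 13 4)(7 11 10 15))^84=(15)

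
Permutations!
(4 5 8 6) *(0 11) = (0 11)(4 5 8 6) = [11, 1, 2, 3, 5, 8, 4, 7, 6, 9, 10, 0]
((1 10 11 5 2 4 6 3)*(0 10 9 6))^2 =((0 10 11 5 2 4)(1 9 6 3))^2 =(0 11 2)(1 6)(3 9)(4 10 5)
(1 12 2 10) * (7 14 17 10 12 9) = (1 9 7 14 17 10)(2 12) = [0, 9, 12, 3, 4, 5, 6, 14, 8, 7, 1, 11, 2, 13, 17, 15, 16, 10]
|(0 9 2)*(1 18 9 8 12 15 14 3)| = 10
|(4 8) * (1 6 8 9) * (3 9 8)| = 4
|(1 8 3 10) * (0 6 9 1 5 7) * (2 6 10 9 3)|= 12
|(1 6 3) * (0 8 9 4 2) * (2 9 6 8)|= |(0 2)(1 8 6 3)(4 9)|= 4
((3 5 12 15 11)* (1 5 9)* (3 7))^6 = ((1 5 12 15 11 7 3 9))^6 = (1 3 11 12)(5 9 7 15)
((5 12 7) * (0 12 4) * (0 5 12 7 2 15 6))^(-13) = ((0 7 12 2 15 6)(4 5))^(-13) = (0 6 15 2 12 7)(4 5)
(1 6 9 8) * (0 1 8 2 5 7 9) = (0 1 6)(2 5 7 9) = [1, 6, 5, 3, 4, 7, 0, 9, 8, 2]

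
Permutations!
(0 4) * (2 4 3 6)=(0 3 6 2 4)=[3, 1, 4, 6, 0, 5, 2]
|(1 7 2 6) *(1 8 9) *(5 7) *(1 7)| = |(1 5)(2 6 8 9 7)| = 10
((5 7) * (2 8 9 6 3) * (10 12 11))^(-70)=((2 8 9 6 3)(5 7)(10 12 11))^(-70)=(10 11 12)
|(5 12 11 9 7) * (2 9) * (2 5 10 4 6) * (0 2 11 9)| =8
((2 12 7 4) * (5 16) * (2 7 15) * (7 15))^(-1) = ((2 12 7 4 15)(5 16))^(-1) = (2 15 4 7 12)(5 16)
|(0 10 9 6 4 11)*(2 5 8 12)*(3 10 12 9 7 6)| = 12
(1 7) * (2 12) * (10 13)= (1 7)(2 12)(10 13)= [0, 7, 12, 3, 4, 5, 6, 1, 8, 9, 13, 11, 2, 10]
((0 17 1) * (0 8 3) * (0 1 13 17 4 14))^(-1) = (0 14 4)(1 3 8)(13 17)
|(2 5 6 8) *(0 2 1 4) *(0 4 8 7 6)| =6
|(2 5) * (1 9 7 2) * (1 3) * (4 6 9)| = |(1 4 6 9 7 2 5 3)| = 8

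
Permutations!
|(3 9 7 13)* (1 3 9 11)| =|(1 3 11)(7 13 9)| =3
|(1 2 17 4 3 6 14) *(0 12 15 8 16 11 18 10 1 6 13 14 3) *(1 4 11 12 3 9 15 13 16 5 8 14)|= |(0 3 16 12 13 1 2 17 11 18 10 4)(5 8)(6 9 15 14)|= 12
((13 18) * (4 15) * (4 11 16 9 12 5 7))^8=(18)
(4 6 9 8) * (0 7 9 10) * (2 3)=(0 7 9 8 4 6 10)(2 3)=[7, 1, 3, 2, 6, 5, 10, 9, 4, 8, 0]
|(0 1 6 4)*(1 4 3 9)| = 4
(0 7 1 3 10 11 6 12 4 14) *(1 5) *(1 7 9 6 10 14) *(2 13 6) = (0 9 2 13 6 12 4 1 3 14)(5 7)(10 11) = [9, 3, 13, 14, 1, 7, 12, 5, 8, 2, 11, 10, 4, 6, 0]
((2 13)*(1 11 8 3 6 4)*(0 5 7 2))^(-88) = (0 7 13 5 2)(1 8 6)(3 4 11)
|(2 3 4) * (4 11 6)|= 5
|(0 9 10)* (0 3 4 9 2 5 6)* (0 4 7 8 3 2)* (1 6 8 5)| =|(1 6 4 9 10 2)(3 7 5 8)| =12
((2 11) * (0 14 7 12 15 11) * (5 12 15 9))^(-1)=(0 2 11 15 7 14)(5 9 12)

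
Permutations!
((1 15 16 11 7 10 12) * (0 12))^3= ((0 12 1 15 16 11 7 10))^3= (0 15 7 12 16 10 1 11)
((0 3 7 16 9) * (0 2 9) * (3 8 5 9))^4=(0 2)(3 8)(5 7)(9 16)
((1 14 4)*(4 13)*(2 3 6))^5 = (1 14 13 4)(2 6 3) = ((1 14 13 4)(2 3 6))^5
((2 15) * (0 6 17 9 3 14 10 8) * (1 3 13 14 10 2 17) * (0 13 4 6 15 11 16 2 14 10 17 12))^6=(17)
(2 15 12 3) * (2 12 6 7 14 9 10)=(2 15 6 7 14 9 10)(3 12)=[0, 1, 15, 12, 4, 5, 7, 14, 8, 10, 2, 11, 3, 13, 9, 6]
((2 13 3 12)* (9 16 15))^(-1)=((2 13 3 12)(9 16 15))^(-1)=(2 12 3 13)(9 15 16)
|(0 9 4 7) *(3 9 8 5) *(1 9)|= |(0 8 5 3 1 9 4 7)|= 8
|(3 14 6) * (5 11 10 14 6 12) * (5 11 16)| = 4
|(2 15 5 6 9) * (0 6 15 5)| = |(0 6 9 2 5 15)| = 6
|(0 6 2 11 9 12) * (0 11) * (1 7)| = |(0 6 2)(1 7)(9 12 11)| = 6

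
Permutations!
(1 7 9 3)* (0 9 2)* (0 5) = (0 9 3 1 7 2 5) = [9, 7, 5, 1, 4, 0, 6, 2, 8, 3]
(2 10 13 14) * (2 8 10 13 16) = (2 13 14 8 10 16) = [0, 1, 13, 3, 4, 5, 6, 7, 10, 9, 16, 11, 12, 14, 8, 15, 2]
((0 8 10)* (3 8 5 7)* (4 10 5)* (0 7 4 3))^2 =((0 3 8 5 4 10 7))^2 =(0 8 4 7 3 5 10)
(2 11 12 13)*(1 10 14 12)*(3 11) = (1 10 14 12 13 2 3 11) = [0, 10, 3, 11, 4, 5, 6, 7, 8, 9, 14, 1, 13, 2, 12]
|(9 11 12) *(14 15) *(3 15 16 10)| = 15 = |(3 15 14 16 10)(9 11 12)|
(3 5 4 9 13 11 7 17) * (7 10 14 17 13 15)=(3 5 4 9 15 7 13 11 10 14 17)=[0, 1, 2, 5, 9, 4, 6, 13, 8, 15, 14, 10, 12, 11, 17, 7, 16, 3]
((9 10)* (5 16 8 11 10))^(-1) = (5 9 10 11 8 16)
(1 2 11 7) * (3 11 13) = (1 2 13 3 11 7) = [0, 2, 13, 11, 4, 5, 6, 1, 8, 9, 10, 7, 12, 3]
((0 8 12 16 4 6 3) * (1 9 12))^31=((0 8 1 9 12 16 4 6 3))^31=(0 12 3 9 6 1 4 8 16)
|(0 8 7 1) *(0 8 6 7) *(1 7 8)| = |(0 6 8)| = 3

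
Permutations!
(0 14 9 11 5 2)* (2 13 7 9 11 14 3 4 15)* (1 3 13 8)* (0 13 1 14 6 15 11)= [1, 3, 13, 4, 11, 8, 15, 9, 14, 6, 10, 5, 12, 7, 0, 2]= (0 1 3 4 11 5 8 14)(2 13 7 9 6 15)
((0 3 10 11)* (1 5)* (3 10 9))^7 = (0 10 11)(1 5)(3 9)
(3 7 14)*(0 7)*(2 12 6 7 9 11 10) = (0 9 11 10 2 12 6 7 14 3) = [9, 1, 12, 0, 4, 5, 7, 14, 8, 11, 2, 10, 6, 13, 3]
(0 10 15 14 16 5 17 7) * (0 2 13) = (0 10 15 14 16 5 17 7 2 13) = [10, 1, 13, 3, 4, 17, 6, 2, 8, 9, 15, 11, 12, 0, 16, 14, 5, 7]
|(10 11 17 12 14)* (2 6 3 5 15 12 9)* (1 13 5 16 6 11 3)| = 20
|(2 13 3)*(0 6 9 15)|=12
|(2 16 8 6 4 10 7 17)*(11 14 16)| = 10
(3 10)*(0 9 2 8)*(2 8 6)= (0 9 8)(2 6)(3 10)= [9, 1, 6, 10, 4, 5, 2, 7, 0, 8, 3]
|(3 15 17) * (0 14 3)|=5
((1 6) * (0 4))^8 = (6)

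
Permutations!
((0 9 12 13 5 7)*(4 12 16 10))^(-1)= ((0 9 16 10 4 12 13 5 7))^(-1)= (0 7 5 13 12 4 10 16 9)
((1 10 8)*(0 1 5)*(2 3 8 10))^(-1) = ((10)(0 1 2 3 8 5))^(-1) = (10)(0 5 8 3 2 1)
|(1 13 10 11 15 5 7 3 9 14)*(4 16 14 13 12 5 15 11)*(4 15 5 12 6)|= |(1 6 4 16 14)(3 9 13 10 15 5 7)|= 35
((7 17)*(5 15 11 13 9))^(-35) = ((5 15 11 13 9)(7 17))^(-35) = (7 17)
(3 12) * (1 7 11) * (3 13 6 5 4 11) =(1 7 3 12 13 6 5 4 11) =[0, 7, 2, 12, 11, 4, 5, 3, 8, 9, 10, 1, 13, 6]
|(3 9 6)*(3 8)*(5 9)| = 5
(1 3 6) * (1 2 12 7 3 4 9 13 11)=(1 4 9 13 11)(2 12 7 3 6)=[0, 4, 12, 6, 9, 5, 2, 3, 8, 13, 10, 1, 7, 11]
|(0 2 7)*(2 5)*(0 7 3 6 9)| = |(0 5 2 3 6 9)| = 6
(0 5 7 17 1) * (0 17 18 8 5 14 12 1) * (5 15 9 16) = (0 14 12 1 17)(5 7 18 8 15 9 16) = [14, 17, 2, 3, 4, 7, 6, 18, 15, 16, 10, 11, 1, 13, 12, 9, 5, 0, 8]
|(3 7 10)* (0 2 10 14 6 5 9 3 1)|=12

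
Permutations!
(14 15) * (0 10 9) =(0 10 9)(14 15) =[10, 1, 2, 3, 4, 5, 6, 7, 8, 0, 9, 11, 12, 13, 15, 14]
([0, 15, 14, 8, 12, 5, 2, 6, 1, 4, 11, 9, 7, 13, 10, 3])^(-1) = (1 8 3 15)(2 6 7 12 4 9 11 10 14)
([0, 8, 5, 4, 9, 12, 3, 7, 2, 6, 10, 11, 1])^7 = [0, 2, 12, 6, 3, 1, 9, 7, 5, 4, 10, 11, 8]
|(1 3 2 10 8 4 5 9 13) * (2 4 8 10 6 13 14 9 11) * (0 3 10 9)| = |(0 3 4 5 11 2 6 13 1 10 9 14)| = 12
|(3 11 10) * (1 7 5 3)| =6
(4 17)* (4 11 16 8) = (4 17 11 16 8) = [0, 1, 2, 3, 17, 5, 6, 7, 4, 9, 10, 16, 12, 13, 14, 15, 8, 11]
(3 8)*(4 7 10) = [0, 1, 2, 8, 7, 5, 6, 10, 3, 9, 4] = (3 8)(4 7 10)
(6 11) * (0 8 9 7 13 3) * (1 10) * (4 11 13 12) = (0 8 9 7 12 4 11 6 13 3)(1 10) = [8, 10, 2, 0, 11, 5, 13, 12, 9, 7, 1, 6, 4, 3]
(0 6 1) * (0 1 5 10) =(0 6 5 10) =[6, 1, 2, 3, 4, 10, 5, 7, 8, 9, 0]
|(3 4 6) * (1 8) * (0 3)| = |(0 3 4 6)(1 8)| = 4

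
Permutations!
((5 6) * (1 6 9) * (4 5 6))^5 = (1 4 5 9)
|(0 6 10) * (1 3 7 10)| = 6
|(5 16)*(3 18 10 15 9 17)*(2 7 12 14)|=12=|(2 7 12 14)(3 18 10 15 9 17)(5 16)|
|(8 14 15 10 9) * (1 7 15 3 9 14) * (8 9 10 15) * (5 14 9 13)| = 6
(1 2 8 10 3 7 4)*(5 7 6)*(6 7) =(1 2 8 10 3 7 4)(5 6) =[0, 2, 8, 7, 1, 6, 5, 4, 10, 9, 3]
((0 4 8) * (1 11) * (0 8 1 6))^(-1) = (0 6 11 1 4) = ((0 4 1 11 6))^(-1)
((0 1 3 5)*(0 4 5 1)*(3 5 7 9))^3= ((1 5 4 7 9 3))^3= (1 7)(3 4)(5 9)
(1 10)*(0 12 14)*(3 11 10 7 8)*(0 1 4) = (0 12 14 1 7 8 3 11 10 4) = [12, 7, 2, 11, 0, 5, 6, 8, 3, 9, 4, 10, 14, 13, 1]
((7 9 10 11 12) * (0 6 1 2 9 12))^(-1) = ((0 6 1 2 9 10 11)(7 12))^(-1) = (0 11 10 9 2 1 6)(7 12)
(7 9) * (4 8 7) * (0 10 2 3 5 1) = (0 10 2 3 5 1)(4 8 7 9) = [10, 0, 3, 5, 8, 1, 6, 9, 7, 4, 2]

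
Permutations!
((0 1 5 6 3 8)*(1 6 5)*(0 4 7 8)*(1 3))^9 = ((0 6 1 3)(4 7 8))^9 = (8)(0 6 1 3)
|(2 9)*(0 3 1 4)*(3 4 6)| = |(0 4)(1 6 3)(2 9)| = 6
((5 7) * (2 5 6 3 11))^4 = (2 3 7)(5 11 6)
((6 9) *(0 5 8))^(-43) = (0 8 5)(6 9) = ((0 5 8)(6 9))^(-43)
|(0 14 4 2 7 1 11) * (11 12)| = |(0 14 4 2 7 1 12 11)| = 8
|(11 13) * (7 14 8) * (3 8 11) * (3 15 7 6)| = 15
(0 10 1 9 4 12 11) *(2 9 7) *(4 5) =(0 10 1 7 2 9 5 4 12 11) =[10, 7, 9, 3, 12, 4, 6, 2, 8, 5, 1, 0, 11]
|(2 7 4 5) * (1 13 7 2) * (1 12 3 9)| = |(1 13 7 4 5 12 3 9)| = 8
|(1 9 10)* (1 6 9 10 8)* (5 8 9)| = 5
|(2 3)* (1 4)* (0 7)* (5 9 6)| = |(0 7)(1 4)(2 3)(5 9 6)| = 6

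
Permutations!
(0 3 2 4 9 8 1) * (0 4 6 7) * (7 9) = (0 3 2 6 9 8 1 4 7) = [3, 4, 6, 2, 7, 5, 9, 0, 1, 8]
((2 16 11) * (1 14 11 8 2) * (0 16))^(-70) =((0 16 8 2)(1 14 11))^(-70) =(0 8)(1 11 14)(2 16)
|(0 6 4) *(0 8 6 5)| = 6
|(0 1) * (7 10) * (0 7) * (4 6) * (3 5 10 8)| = 14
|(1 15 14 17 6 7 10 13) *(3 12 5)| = 24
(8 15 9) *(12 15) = [0, 1, 2, 3, 4, 5, 6, 7, 12, 8, 10, 11, 15, 13, 14, 9] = (8 12 15 9)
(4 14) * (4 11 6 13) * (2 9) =(2 9)(4 14 11 6 13) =[0, 1, 9, 3, 14, 5, 13, 7, 8, 2, 10, 6, 12, 4, 11]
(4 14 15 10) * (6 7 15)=(4 14 6 7 15 10)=[0, 1, 2, 3, 14, 5, 7, 15, 8, 9, 4, 11, 12, 13, 6, 10]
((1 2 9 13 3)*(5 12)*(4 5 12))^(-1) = (1 3 13 9 2)(4 5)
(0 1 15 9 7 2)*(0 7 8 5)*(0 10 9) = (0 1 15)(2 7)(5 10 9 8) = [1, 15, 7, 3, 4, 10, 6, 2, 5, 8, 9, 11, 12, 13, 14, 0]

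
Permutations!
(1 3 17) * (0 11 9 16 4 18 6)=(0 11 9 16 4 18 6)(1 3 17)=[11, 3, 2, 17, 18, 5, 0, 7, 8, 16, 10, 9, 12, 13, 14, 15, 4, 1, 6]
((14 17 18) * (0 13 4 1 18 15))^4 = (0 18)(1 15)(4 17)(13 14)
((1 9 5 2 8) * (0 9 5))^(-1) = (0 9)(1 8 2 5)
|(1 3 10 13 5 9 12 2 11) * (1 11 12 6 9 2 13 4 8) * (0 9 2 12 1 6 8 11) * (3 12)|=|(0 9 8 6 2 1 12 13 5 3 10 4 11)|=13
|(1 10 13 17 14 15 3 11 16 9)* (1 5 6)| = |(1 10 13 17 14 15 3 11 16 9 5 6)| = 12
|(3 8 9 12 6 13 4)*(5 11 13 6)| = 8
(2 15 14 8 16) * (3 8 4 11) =[0, 1, 15, 8, 11, 5, 6, 7, 16, 9, 10, 3, 12, 13, 4, 14, 2] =(2 15 14 4 11 3 8 16)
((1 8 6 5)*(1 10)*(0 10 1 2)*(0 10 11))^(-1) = ((0 11)(1 8 6 5)(2 10))^(-1) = (0 11)(1 5 6 8)(2 10)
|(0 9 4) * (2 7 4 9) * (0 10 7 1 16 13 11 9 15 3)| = 9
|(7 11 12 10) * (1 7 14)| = 6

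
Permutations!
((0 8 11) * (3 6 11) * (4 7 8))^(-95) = ((0 4 7 8 3 6 11))^(-95) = (0 8 11 7 6 4 3)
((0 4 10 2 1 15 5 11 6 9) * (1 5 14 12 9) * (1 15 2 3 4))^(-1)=(0 9 12 14 15 6 11 5 2 1)(3 10 4)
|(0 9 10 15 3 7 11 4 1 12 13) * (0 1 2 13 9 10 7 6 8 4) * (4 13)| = 12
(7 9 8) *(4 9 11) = [0, 1, 2, 3, 9, 5, 6, 11, 7, 8, 10, 4] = (4 9 8 7 11)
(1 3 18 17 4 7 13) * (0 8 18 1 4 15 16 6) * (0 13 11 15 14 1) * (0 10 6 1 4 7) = (0 8 18 17 14 4)(1 3 10 6 13 7 11 15 16) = [8, 3, 2, 10, 0, 5, 13, 11, 18, 9, 6, 15, 12, 7, 4, 16, 1, 14, 17]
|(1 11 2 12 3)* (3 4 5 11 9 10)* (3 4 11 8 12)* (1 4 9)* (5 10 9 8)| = |(2 3 4 10 8 12 11)| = 7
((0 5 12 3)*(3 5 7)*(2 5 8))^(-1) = (0 3 7)(2 8 12 5)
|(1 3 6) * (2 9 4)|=|(1 3 6)(2 9 4)|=3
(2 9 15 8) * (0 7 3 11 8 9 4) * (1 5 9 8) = (0 7 3 11 1 5 9 15 8 2 4) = [7, 5, 4, 11, 0, 9, 6, 3, 2, 15, 10, 1, 12, 13, 14, 8]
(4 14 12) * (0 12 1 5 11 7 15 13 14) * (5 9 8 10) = [12, 9, 2, 3, 0, 11, 6, 15, 10, 8, 5, 7, 4, 14, 1, 13] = (0 12 4)(1 9 8 10 5 11 7 15 13 14)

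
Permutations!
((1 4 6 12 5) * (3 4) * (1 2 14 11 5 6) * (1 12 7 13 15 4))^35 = (1 3)(2 5 11 14)(4 15 13 7 6 12)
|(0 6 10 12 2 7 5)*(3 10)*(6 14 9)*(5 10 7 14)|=8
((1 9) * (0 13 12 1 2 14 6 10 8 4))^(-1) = ((0 13 12 1 9 2 14 6 10 8 4))^(-1) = (0 4 8 10 6 14 2 9 1 12 13)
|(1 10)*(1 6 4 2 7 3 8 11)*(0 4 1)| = 21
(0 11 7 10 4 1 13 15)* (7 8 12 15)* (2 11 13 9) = (0 13 7 10 4 1 9 2 11 8 12 15) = [13, 9, 11, 3, 1, 5, 6, 10, 12, 2, 4, 8, 15, 7, 14, 0]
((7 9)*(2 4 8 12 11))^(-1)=((2 4 8 12 11)(7 9))^(-1)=(2 11 12 8 4)(7 9)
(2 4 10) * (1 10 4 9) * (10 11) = (1 11 10 2 9) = [0, 11, 9, 3, 4, 5, 6, 7, 8, 1, 2, 10]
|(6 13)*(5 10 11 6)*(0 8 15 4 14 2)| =30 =|(0 8 15 4 14 2)(5 10 11 6 13)|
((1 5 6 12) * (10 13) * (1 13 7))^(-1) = ((1 5 6 12 13 10 7))^(-1) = (1 7 10 13 12 6 5)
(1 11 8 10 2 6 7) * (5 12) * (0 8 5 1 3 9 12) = (0 8 10 2 6 7 3 9 12 1 11 5) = [8, 11, 6, 9, 4, 0, 7, 3, 10, 12, 2, 5, 1]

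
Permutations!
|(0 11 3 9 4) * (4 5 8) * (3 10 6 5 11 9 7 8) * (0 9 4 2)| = 11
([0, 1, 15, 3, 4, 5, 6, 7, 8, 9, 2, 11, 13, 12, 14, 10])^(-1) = (2 10 15)(12 13)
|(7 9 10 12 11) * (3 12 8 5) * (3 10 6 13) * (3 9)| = |(3 12 11 7)(5 10 8)(6 13 9)| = 12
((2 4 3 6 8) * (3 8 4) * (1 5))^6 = ((1 5)(2 3 6 4 8))^6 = (2 3 6 4 8)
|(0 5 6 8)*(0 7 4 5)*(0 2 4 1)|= |(0 2 4 5 6 8 7 1)|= 8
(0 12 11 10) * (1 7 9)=(0 12 11 10)(1 7 9)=[12, 7, 2, 3, 4, 5, 6, 9, 8, 1, 0, 10, 11]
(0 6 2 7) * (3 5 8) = [6, 1, 7, 5, 4, 8, 2, 0, 3] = (0 6 2 7)(3 5 8)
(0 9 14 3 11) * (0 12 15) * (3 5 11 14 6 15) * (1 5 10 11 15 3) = (0 9 6 3 14 10 11 12 1 5 15) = [9, 5, 2, 14, 4, 15, 3, 7, 8, 6, 11, 12, 1, 13, 10, 0]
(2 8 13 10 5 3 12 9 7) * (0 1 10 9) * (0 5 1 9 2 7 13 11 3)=(0 9 13 2 8 11 3 12 5)(1 10)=[9, 10, 8, 12, 4, 0, 6, 7, 11, 13, 1, 3, 5, 2]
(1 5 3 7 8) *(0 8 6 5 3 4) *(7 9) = (0 8 1 3 9 7 6 5 4) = [8, 3, 2, 9, 0, 4, 5, 6, 1, 7]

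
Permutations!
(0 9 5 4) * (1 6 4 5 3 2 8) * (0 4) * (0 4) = [9, 6, 8, 2, 0, 5, 4, 7, 1, 3] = (0 9 3 2 8 1 6 4)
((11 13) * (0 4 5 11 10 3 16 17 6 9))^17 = (0 3 4 16 5 17 11 6 13 9 10)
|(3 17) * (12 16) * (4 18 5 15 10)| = 10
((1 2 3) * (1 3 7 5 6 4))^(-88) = ((1 2 7 5 6 4))^(-88) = (1 7 6)(2 5 4)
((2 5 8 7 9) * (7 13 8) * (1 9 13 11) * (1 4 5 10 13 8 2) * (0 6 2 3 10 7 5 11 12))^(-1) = (0 12 8 7 2 6)(1 9)(3 13 10)(4 11)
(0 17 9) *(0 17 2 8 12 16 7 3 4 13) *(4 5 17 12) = [2, 1, 8, 5, 13, 17, 6, 3, 4, 12, 10, 11, 16, 0, 14, 15, 7, 9] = (0 2 8 4 13)(3 5 17 9 12 16 7)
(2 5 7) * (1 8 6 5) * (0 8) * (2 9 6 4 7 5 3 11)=(0 8 4 7 9 6 3 11 2 1)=[8, 0, 1, 11, 7, 5, 3, 9, 4, 6, 10, 2]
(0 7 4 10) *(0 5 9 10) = (0 7 4)(5 9 10) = [7, 1, 2, 3, 0, 9, 6, 4, 8, 10, 5]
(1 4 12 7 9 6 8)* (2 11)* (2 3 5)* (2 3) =(1 4 12 7 9 6 8)(2 11)(3 5) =[0, 4, 11, 5, 12, 3, 8, 9, 1, 6, 10, 2, 7]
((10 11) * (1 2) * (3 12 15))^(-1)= (1 2)(3 15 12)(10 11)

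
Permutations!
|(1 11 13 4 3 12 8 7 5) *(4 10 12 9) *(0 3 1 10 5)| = 12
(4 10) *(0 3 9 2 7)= (0 3 9 2 7)(4 10)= [3, 1, 7, 9, 10, 5, 6, 0, 8, 2, 4]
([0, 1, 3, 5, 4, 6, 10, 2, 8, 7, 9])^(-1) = (2 7 9 10 6 5 3)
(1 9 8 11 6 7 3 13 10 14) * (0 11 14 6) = (0 11)(1 9 8 14)(3 13 10 6 7) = [11, 9, 2, 13, 4, 5, 7, 3, 14, 8, 6, 0, 12, 10, 1]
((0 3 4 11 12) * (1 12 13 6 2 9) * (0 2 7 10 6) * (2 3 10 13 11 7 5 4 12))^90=((0 10 6 5 4 7 13)(1 2 9)(3 12))^90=(0 13 7 4 5 6 10)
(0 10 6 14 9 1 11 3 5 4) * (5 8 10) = (0 5 4)(1 11 3 8 10 6 14 9) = [5, 11, 2, 8, 0, 4, 14, 7, 10, 1, 6, 3, 12, 13, 9]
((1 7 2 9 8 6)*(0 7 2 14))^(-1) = (0 14 7)(1 6 8 9 2)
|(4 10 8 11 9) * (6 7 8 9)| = |(4 10 9)(6 7 8 11)| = 12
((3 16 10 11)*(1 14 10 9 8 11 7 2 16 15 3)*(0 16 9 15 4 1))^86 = (0 7 3 8 14 16 2 4 11 10 15 9 1)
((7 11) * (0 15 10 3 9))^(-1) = (0 9 3 10 15)(7 11)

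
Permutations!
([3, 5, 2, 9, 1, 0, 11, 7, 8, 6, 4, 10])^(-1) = (0 5 1 4 10 11 6 9 3)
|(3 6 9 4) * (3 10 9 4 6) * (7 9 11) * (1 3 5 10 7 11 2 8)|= 12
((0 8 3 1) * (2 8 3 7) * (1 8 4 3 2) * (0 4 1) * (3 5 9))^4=(0 5 7 4 8 1 3 2 9)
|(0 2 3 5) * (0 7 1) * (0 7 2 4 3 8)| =6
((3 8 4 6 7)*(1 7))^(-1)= ((1 7 3 8 4 6))^(-1)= (1 6 4 8 3 7)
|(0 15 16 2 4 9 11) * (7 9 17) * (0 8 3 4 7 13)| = 12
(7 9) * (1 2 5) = [0, 2, 5, 3, 4, 1, 6, 9, 8, 7] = (1 2 5)(7 9)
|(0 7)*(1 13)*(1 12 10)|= |(0 7)(1 13 12 10)|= 4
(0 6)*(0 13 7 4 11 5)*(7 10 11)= (0 6 13 10 11 5)(4 7)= [6, 1, 2, 3, 7, 0, 13, 4, 8, 9, 11, 5, 12, 10]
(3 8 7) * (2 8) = (2 8 7 3) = [0, 1, 8, 2, 4, 5, 6, 3, 7]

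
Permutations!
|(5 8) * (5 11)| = |(5 8 11)| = 3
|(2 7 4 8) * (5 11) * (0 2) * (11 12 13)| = 20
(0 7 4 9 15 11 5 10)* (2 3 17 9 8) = (0 7 4 8 2 3 17 9 15 11 5 10) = [7, 1, 3, 17, 8, 10, 6, 4, 2, 15, 0, 5, 12, 13, 14, 11, 16, 9]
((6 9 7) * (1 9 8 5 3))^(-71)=(1 3 5 8 6 7 9)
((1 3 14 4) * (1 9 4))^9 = ((1 3 14)(4 9))^9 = (14)(4 9)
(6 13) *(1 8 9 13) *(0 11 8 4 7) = (0 11 8 9 13 6 1 4 7) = [11, 4, 2, 3, 7, 5, 1, 0, 9, 13, 10, 8, 12, 6]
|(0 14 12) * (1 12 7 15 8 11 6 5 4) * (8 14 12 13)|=|(0 12)(1 13 8 11 6 5 4)(7 15 14)|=42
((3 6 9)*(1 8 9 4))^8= ((1 8 9 3 6 4))^8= (1 9 6)(3 4 8)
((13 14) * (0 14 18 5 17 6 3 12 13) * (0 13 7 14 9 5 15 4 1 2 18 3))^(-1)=(0 6 17 5 9)(1 4 15 18 2)(3 13 14 7 12)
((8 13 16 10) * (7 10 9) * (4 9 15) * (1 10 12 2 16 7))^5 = ((1 10 8 13 7 12 2 16 15 4 9))^5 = (1 12 9 7 4 13 15 8 16 10 2)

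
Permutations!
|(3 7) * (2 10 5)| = 6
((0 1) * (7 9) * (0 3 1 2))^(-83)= (0 2)(1 3)(7 9)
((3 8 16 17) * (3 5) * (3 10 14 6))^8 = (17)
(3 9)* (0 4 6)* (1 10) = (0 4 6)(1 10)(3 9) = [4, 10, 2, 9, 6, 5, 0, 7, 8, 3, 1]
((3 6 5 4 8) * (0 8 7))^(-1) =((0 8 3 6 5 4 7))^(-1) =(0 7 4 5 6 3 8)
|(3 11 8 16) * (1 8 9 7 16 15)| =|(1 8 15)(3 11 9 7 16)| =15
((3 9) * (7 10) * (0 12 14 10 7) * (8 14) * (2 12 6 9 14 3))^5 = (0 8 6 3 9 14 2 10 12)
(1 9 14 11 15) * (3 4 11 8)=(1 9 14 8 3 4 11 15)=[0, 9, 2, 4, 11, 5, 6, 7, 3, 14, 10, 15, 12, 13, 8, 1]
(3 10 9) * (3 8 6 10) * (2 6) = (2 6 10 9 8) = [0, 1, 6, 3, 4, 5, 10, 7, 2, 8, 9]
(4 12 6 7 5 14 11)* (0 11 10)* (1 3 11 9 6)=[9, 3, 2, 11, 12, 14, 7, 5, 8, 6, 0, 4, 1, 13, 10]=(0 9 6 7 5 14 10)(1 3 11 4 12)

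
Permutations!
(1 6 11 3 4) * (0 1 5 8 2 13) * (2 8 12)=(0 1 6 11 3 4 5 12 2 13)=[1, 6, 13, 4, 5, 12, 11, 7, 8, 9, 10, 3, 2, 0]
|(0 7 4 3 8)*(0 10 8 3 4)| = 2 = |(0 7)(8 10)|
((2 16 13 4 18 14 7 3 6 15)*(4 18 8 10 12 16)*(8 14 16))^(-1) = (2 15 6 3 7 14 4)(8 12 10)(13 16 18)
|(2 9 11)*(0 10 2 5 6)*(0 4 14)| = |(0 10 2 9 11 5 6 4 14)| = 9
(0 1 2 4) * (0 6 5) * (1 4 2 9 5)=(0 4 6 1 9 5)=[4, 9, 2, 3, 6, 0, 1, 7, 8, 5]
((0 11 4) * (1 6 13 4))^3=((0 11 1 6 13 4))^3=(0 6)(1 4)(11 13)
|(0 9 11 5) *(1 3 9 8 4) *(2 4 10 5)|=12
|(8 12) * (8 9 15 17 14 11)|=|(8 12 9 15 17 14 11)|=7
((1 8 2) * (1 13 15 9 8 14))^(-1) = (1 14)(2 8 9 15 13)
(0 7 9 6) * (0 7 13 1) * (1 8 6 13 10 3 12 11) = (0 10 3 12 11 1)(6 7 9 13 8) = [10, 0, 2, 12, 4, 5, 7, 9, 6, 13, 3, 1, 11, 8]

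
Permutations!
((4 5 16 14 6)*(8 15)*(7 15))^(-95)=(16)(7 15 8)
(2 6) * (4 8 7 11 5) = (2 6)(4 8 7 11 5) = [0, 1, 6, 3, 8, 4, 2, 11, 7, 9, 10, 5]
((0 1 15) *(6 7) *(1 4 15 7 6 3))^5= ((0 4 15)(1 7 3))^5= (0 15 4)(1 3 7)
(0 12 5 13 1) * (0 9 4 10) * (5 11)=(0 12 11 5 13 1 9 4 10)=[12, 9, 2, 3, 10, 13, 6, 7, 8, 4, 0, 5, 11, 1]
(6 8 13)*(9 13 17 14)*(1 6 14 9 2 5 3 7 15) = [0, 6, 5, 7, 4, 3, 8, 15, 17, 13, 10, 11, 12, 14, 2, 1, 16, 9] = (1 6 8 17 9 13 14 2 5 3 7 15)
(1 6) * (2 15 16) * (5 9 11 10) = (1 6)(2 15 16)(5 9 11 10) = [0, 6, 15, 3, 4, 9, 1, 7, 8, 11, 5, 10, 12, 13, 14, 16, 2]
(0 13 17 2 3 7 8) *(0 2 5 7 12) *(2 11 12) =(0 13 17 5 7 8 11 12)(2 3) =[13, 1, 3, 2, 4, 7, 6, 8, 11, 9, 10, 12, 0, 17, 14, 15, 16, 5]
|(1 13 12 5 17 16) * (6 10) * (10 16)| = |(1 13 12 5 17 10 6 16)| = 8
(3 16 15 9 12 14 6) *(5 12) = (3 16 15 9 5 12 14 6) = [0, 1, 2, 16, 4, 12, 3, 7, 8, 5, 10, 11, 14, 13, 6, 9, 15]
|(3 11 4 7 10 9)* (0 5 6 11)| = 9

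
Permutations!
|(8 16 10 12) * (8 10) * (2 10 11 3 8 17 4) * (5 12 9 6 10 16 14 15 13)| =|(2 16 17 4)(3 8 14 15 13 5 12 11)(6 10 9)| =24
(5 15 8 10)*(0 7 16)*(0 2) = (0 7 16 2)(5 15 8 10) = [7, 1, 0, 3, 4, 15, 6, 16, 10, 9, 5, 11, 12, 13, 14, 8, 2]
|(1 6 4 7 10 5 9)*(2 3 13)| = |(1 6 4 7 10 5 9)(2 3 13)| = 21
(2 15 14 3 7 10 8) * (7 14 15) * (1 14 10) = (15)(1 14 3 10 8 2 7) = [0, 14, 7, 10, 4, 5, 6, 1, 2, 9, 8, 11, 12, 13, 3, 15]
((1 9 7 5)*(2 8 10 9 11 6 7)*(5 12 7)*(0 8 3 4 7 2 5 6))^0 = ((0 8 10 9 5 1 11)(2 3 4 7 12))^0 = (12)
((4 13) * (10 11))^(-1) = ((4 13)(10 11))^(-1) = (4 13)(10 11)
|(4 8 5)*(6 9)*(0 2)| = |(0 2)(4 8 5)(6 9)| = 6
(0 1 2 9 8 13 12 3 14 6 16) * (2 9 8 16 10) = [1, 9, 8, 14, 4, 5, 10, 7, 13, 16, 2, 11, 3, 12, 6, 15, 0] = (0 1 9 16)(2 8 13 12 3 14 6 10)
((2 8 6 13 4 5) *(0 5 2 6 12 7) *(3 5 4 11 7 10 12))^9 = (0 7 11 13 6 5 3 8 2 4)(10 12)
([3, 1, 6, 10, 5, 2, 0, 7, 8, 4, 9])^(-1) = (0 6 2 5 4 9 10 3)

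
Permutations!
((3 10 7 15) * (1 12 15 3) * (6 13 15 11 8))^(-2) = ((1 12 11 8 6 13 15)(3 10 7))^(-2) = (1 13 8 12 15 6 11)(3 10 7)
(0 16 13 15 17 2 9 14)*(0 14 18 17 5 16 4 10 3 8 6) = (0 4 10 3 8 6)(2 9 18 17)(5 16 13 15) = [4, 1, 9, 8, 10, 16, 0, 7, 6, 18, 3, 11, 12, 15, 14, 5, 13, 2, 17]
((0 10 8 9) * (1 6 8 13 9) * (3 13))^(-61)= ((0 10 3 13 9)(1 6 8))^(-61)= (0 9 13 3 10)(1 8 6)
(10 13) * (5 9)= [0, 1, 2, 3, 4, 9, 6, 7, 8, 5, 13, 11, 12, 10]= (5 9)(10 13)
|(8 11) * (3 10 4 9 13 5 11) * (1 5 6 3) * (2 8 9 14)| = 12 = |(1 5 11 9 13 6 3 10 4 14 2 8)|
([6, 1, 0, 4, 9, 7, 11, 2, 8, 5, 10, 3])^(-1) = [2, 1, 7, 11, 3, 9, 0, 5, 8, 4, 10, 6]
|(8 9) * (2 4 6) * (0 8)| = 3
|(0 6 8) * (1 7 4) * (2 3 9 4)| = |(0 6 8)(1 7 2 3 9 4)| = 6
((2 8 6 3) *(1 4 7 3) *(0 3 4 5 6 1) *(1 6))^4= ((0 3 2 8 6)(1 5)(4 7))^4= (0 6 8 2 3)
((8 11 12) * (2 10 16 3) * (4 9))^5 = (2 10 16 3)(4 9)(8 12 11)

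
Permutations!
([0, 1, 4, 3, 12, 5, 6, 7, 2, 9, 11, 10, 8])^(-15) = [0, 1, 4, 3, 12, 5, 6, 7, 2, 9, 11, 10, 8]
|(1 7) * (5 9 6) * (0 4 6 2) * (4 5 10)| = |(0 5 9 2)(1 7)(4 6 10)| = 12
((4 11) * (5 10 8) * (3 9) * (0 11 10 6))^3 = (0 10 6 4 5 11 8)(3 9)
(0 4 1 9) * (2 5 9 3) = (0 4 1 3 2 5 9) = [4, 3, 5, 2, 1, 9, 6, 7, 8, 0]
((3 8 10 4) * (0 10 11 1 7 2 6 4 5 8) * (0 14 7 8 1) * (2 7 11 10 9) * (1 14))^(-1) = (0 11 14 5 10 8 1 3 4 6 2 9)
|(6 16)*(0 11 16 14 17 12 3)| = 8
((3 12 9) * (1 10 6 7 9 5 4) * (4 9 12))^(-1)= ((1 10 6 7 12 5 9 3 4))^(-1)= (1 4 3 9 5 12 7 6 10)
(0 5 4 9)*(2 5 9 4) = (0 9)(2 5) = [9, 1, 5, 3, 4, 2, 6, 7, 8, 0]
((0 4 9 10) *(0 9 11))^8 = ((0 4 11)(9 10))^8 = (0 11 4)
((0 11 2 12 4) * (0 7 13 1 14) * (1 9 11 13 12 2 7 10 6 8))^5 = ((0 13 9 11 7 12 4 10 6 8 1 14))^5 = (0 12 1 11 6 13 4 14 7 8 9 10)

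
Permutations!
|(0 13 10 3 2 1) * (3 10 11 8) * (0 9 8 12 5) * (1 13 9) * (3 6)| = 10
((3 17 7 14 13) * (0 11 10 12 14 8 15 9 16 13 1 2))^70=(3 16 15 7)(8 17 13 9)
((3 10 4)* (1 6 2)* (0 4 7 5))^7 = (0 4 3 10 7 5)(1 6 2)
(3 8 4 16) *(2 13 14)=(2 13 14)(3 8 4 16)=[0, 1, 13, 8, 16, 5, 6, 7, 4, 9, 10, 11, 12, 14, 2, 15, 3]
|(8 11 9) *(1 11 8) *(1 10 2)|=|(1 11 9 10 2)|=5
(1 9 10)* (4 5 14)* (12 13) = (1 9 10)(4 5 14)(12 13) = [0, 9, 2, 3, 5, 14, 6, 7, 8, 10, 1, 11, 13, 12, 4]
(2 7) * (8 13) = [0, 1, 7, 3, 4, 5, 6, 2, 13, 9, 10, 11, 12, 8] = (2 7)(8 13)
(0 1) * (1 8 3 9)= (0 8 3 9 1)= [8, 0, 2, 9, 4, 5, 6, 7, 3, 1]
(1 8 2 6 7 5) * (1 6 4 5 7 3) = [0, 8, 4, 1, 5, 6, 3, 7, 2] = (1 8 2 4 5 6 3)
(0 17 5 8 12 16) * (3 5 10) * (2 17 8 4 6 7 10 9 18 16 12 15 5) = (0 8 15 5 4 6 7 10 3 2 17 9 18 16) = [8, 1, 17, 2, 6, 4, 7, 10, 15, 18, 3, 11, 12, 13, 14, 5, 0, 9, 16]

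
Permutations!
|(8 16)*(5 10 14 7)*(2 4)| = |(2 4)(5 10 14 7)(8 16)| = 4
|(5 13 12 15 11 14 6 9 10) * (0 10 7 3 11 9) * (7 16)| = 13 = |(0 10 5 13 12 15 9 16 7 3 11 14 6)|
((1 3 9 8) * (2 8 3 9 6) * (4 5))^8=((1 9 3 6 2 8)(4 5))^8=(1 3 2)(6 8 9)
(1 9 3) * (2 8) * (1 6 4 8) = (1 9 3 6 4 8 2) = [0, 9, 1, 6, 8, 5, 4, 7, 2, 3]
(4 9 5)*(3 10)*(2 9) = (2 9 5 4)(3 10) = [0, 1, 9, 10, 2, 4, 6, 7, 8, 5, 3]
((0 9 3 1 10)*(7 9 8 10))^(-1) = (0 10 8)(1 3 9 7)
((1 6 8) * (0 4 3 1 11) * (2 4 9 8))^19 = ((0 9 8 11)(1 6 2 4 3))^19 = (0 11 8 9)(1 3 4 2 6)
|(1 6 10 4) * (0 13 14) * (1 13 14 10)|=|(0 14)(1 6)(4 13 10)|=6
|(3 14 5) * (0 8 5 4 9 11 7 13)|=|(0 8 5 3 14 4 9 11 7 13)|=10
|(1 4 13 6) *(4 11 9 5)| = 7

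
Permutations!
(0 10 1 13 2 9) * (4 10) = [4, 13, 9, 3, 10, 5, 6, 7, 8, 0, 1, 11, 12, 2] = (0 4 10 1 13 2 9)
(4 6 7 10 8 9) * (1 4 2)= (1 4 6 7 10 8 9 2)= [0, 4, 1, 3, 6, 5, 7, 10, 9, 2, 8]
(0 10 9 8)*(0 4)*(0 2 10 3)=(0 3)(2 10 9 8 4)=[3, 1, 10, 0, 2, 5, 6, 7, 4, 8, 9]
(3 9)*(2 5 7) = [0, 1, 5, 9, 4, 7, 6, 2, 8, 3] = (2 5 7)(3 9)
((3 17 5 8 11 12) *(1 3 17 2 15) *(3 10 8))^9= ((1 10 8 11 12 17 5 3 2 15))^9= (1 15 2 3 5 17 12 11 8 10)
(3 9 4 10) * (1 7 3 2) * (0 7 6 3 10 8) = (0 7 10 2 1 6 3 9 4 8) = [7, 6, 1, 9, 8, 5, 3, 10, 0, 4, 2]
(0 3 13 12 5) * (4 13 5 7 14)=[3, 1, 2, 5, 13, 0, 6, 14, 8, 9, 10, 11, 7, 12, 4]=(0 3 5)(4 13 12 7 14)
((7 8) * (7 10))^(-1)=(7 10 8)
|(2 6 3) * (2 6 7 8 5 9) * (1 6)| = |(1 6 3)(2 7 8 5 9)| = 15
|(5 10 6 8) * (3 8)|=|(3 8 5 10 6)|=5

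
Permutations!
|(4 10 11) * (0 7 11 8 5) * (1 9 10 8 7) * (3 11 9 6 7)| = |(0 1 6 7 9 10 3 11 4 8 5)| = 11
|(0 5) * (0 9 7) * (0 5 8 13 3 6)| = 15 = |(0 8 13 3 6)(5 9 7)|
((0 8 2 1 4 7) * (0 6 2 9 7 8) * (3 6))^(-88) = (9)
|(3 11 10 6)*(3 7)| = |(3 11 10 6 7)| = 5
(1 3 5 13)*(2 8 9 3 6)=[0, 6, 8, 5, 4, 13, 2, 7, 9, 3, 10, 11, 12, 1]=(1 6 2 8 9 3 5 13)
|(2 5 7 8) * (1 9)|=|(1 9)(2 5 7 8)|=4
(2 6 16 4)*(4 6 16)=(2 16 6 4)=[0, 1, 16, 3, 2, 5, 4, 7, 8, 9, 10, 11, 12, 13, 14, 15, 6]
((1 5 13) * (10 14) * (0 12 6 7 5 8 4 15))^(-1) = ((0 12 6 7 5 13 1 8 4 15)(10 14))^(-1) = (0 15 4 8 1 13 5 7 6 12)(10 14)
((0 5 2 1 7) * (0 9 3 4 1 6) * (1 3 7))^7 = (0 6 2 5)(3 4)(7 9)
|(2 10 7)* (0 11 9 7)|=|(0 11 9 7 2 10)|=6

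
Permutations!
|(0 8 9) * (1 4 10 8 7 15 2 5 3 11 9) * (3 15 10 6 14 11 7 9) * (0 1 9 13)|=30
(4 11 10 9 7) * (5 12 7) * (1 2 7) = (1 2 7 4 11 10 9 5 12) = [0, 2, 7, 3, 11, 12, 6, 4, 8, 5, 9, 10, 1]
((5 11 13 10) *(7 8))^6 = ((5 11 13 10)(7 8))^6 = (5 13)(10 11)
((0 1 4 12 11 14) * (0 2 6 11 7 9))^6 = ((0 1 4 12 7 9)(2 6 11 14))^6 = (2 11)(6 14)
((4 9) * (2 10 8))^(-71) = ((2 10 8)(4 9))^(-71) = (2 10 8)(4 9)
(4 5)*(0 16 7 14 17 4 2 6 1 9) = (0 16 7 14 17 4 5 2 6 1 9) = [16, 9, 6, 3, 5, 2, 1, 14, 8, 0, 10, 11, 12, 13, 17, 15, 7, 4]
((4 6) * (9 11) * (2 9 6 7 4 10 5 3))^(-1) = ((2 9 11 6 10 5 3)(4 7))^(-1) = (2 3 5 10 6 11 9)(4 7)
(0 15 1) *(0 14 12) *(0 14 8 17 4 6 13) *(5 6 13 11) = (0 15 1 8 17 4 13)(5 6 11)(12 14) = [15, 8, 2, 3, 13, 6, 11, 7, 17, 9, 10, 5, 14, 0, 12, 1, 16, 4]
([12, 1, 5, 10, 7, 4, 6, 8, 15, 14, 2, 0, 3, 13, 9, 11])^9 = (0 15 7 5 10 12 11 8 4 2 3)(9 14)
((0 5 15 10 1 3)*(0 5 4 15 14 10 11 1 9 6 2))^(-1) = ((0 4 15 11 1 3 5 14 10 9 6 2))^(-1) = (0 2 6 9 10 14 5 3 1 11 15 4)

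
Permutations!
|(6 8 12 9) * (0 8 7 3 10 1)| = |(0 8 12 9 6 7 3 10 1)| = 9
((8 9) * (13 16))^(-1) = ((8 9)(13 16))^(-1) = (8 9)(13 16)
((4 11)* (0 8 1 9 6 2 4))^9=(0 8 1 9 6 2 4 11)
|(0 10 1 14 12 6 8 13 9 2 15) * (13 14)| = |(0 10 1 13 9 2 15)(6 8 14 12)| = 28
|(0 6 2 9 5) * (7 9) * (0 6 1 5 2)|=12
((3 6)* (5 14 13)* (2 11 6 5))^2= (2 6 5 13 11 3 14)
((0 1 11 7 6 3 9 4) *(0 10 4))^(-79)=(0 3 7 1 9 6 11)(4 10)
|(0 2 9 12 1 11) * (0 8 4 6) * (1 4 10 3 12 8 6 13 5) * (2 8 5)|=|(0 8 10 3 12 4 13 2 9 5 1 11 6)|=13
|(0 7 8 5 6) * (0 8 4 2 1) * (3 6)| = |(0 7 4 2 1)(3 6 8 5)| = 20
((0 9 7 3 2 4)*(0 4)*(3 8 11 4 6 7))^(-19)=((0 9 3 2)(4 6 7 8 11))^(-19)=(0 9 3 2)(4 6 7 8 11)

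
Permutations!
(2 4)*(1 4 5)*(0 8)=(0 8)(1 4 2 5)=[8, 4, 5, 3, 2, 1, 6, 7, 0]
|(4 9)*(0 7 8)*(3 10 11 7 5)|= |(0 5 3 10 11 7 8)(4 9)|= 14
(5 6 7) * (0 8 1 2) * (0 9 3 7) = (0 8 1 2 9 3 7 5 6) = [8, 2, 9, 7, 4, 6, 0, 5, 1, 3]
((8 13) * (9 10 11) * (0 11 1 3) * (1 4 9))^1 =((0 11 1 3)(4 9 10)(8 13))^1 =(0 11 1 3)(4 9 10)(8 13)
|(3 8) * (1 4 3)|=4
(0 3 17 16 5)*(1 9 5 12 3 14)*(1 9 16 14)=(0 1 16 12 3 17 14 9 5)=[1, 16, 2, 17, 4, 0, 6, 7, 8, 5, 10, 11, 3, 13, 9, 15, 12, 14]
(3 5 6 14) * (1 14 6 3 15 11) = (1 14 15 11)(3 5) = [0, 14, 2, 5, 4, 3, 6, 7, 8, 9, 10, 1, 12, 13, 15, 11]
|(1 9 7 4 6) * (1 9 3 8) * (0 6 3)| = 8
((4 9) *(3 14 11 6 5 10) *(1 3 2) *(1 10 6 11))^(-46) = (1 14 3)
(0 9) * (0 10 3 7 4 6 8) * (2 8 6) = [9, 1, 8, 7, 2, 5, 6, 4, 0, 10, 3] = (0 9 10 3 7 4 2 8)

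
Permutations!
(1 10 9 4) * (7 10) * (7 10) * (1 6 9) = (1 10)(4 6 9) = [0, 10, 2, 3, 6, 5, 9, 7, 8, 4, 1]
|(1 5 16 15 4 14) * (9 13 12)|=6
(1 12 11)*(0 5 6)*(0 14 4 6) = [5, 12, 2, 3, 6, 0, 14, 7, 8, 9, 10, 1, 11, 13, 4] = (0 5)(1 12 11)(4 6 14)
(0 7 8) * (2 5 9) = (0 7 8)(2 5 9) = [7, 1, 5, 3, 4, 9, 6, 8, 0, 2]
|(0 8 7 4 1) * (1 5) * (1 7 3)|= |(0 8 3 1)(4 5 7)|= 12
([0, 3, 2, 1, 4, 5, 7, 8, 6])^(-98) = [0, 1, 2, 3, 4, 5, 7, 8, 6]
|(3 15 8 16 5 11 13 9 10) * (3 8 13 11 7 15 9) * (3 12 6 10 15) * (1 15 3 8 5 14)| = |(1 15 13 12 6 10 5 7 8 16 14)(3 9)| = 22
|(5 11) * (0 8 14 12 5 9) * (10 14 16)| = |(0 8 16 10 14 12 5 11 9)| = 9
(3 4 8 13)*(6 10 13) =(3 4 8 6 10 13) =[0, 1, 2, 4, 8, 5, 10, 7, 6, 9, 13, 11, 12, 3]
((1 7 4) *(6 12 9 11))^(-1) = (1 4 7)(6 11 9 12)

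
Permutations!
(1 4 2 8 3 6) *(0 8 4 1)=(0 8 3 6)(2 4)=[8, 1, 4, 6, 2, 5, 0, 7, 3]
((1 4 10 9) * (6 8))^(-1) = (1 9 10 4)(6 8)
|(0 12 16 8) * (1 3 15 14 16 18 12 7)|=|(0 7 1 3 15 14 16 8)(12 18)|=8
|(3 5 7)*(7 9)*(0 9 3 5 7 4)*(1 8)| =6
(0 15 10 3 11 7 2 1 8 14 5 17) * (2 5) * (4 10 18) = (0 15 18 4 10 3 11 7 5 17)(1 8 14 2) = [15, 8, 1, 11, 10, 17, 6, 5, 14, 9, 3, 7, 12, 13, 2, 18, 16, 0, 4]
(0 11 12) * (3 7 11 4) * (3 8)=[4, 1, 2, 7, 8, 5, 6, 11, 3, 9, 10, 12, 0]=(0 4 8 3 7 11 12)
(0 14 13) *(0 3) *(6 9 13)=(0 14 6 9 13 3)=[14, 1, 2, 0, 4, 5, 9, 7, 8, 13, 10, 11, 12, 3, 6]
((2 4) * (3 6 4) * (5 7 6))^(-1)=((2 3 5 7 6 4))^(-1)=(2 4 6 7 5 3)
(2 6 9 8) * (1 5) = [0, 5, 6, 3, 4, 1, 9, 7, 2, 8] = (1 5)(2 6 9 8)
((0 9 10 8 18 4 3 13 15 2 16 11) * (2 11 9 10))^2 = ((0 10 8 18 4 3 13 15 11)(2 16 9))^2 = (0 8 4 13 11 10 18 3 15)(2 9 16)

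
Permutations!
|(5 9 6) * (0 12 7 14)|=|(0 12 7 14)(5 9 6)|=12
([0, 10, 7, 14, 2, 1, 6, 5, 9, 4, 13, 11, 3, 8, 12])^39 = (14)(1 8 2)(4 5 13)(7 10 9)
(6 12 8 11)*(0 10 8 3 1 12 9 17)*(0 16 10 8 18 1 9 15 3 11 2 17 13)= [8, 12, 17, 9, 4, 5, 15, 7, 2, 13, 18, 6, 11, 0, 14, 3, 10, 16, 1]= (0 8 2 17 16 10 18 1 12 11 6 15 3 9 13)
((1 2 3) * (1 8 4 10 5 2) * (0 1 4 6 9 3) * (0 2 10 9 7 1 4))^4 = (10)(0 8)(1 3)(4 6)(7 9)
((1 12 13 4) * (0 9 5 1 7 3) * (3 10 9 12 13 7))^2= (0 7 9 1 4)(3 12 10 5 13)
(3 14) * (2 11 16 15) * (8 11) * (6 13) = (2 8 11 16 15)(3 14)(6 13) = [0, 1, 8, 14, 4, 5, 13, 7, 11, 9, 10, 16, 12, 6, 3, 2, 15]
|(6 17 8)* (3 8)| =|(3 8 6 17)| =4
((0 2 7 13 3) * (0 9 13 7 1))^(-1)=((0 2 1)(3 9 13))^(-1)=(0 1 2)(3 13 9)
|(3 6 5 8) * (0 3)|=5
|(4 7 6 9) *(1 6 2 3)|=7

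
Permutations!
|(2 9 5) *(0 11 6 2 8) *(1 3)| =|(0 11 6 2 9 5 8)(1 3)| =14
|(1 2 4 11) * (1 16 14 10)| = 7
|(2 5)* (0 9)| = |(0 9)(2 5)| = 2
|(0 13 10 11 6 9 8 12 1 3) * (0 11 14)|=|(0 13 10 14)(1 3 11 6 9 8 12)|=28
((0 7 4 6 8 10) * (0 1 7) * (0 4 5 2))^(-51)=((0 4 6 8 10 1 7 5 2))^(-51)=(0 8 7)(1 2 6)(4 10 5)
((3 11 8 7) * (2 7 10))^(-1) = (2 10 8 11 3 7)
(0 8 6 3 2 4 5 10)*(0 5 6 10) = [8, 1, 4, 2, 6, 0, 3, 7, 10, 9, 5] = (0 8 10 5)(2 4 6 3)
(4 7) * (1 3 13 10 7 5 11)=(1 3 13 10 7 4 5 11)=[0, 3, 2, 13, 5, 11, 6, 4, 8, 9, 7, 1, 12, 10]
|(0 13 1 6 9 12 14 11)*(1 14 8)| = 20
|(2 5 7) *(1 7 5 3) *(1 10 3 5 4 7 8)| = |(1 8)(2 5 4 7)(3 10)| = 4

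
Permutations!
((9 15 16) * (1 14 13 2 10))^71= ((1 14 13 2 10)(9 15 16))^71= (1 14 13 2 10)(9 16 15)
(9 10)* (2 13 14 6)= (2 13 14 6)(9 10)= [0, 1, 13, 3, 4, 5, 2, 7, 8, 10, 9, 11, 12, 14, 6]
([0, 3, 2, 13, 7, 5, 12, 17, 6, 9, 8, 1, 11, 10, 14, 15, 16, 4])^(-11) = [0, 6, 2, 12, 7, 5, 13, 17, 3, 9, 1, 8, 10, 11, 14, 15, 16, 4]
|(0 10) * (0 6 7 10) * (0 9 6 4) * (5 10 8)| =8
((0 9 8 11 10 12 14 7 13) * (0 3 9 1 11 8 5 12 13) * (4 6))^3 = ((0 1 11 10 13 3 9 5 12 14 7)(4 6))^3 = (0 10 9 14 1 13 5 7 11 3 12)(4 6)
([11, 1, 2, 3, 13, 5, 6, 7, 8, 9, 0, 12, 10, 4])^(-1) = [10, 1, 2, 3, 13, 5, 6, 7, 8, 9, 12, 0, 11, 4]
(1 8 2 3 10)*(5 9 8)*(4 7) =(1 5 9 8 2 3 10)(4 7) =[0, 5, 3, 10, 7, 9, 6, 4, 2, 8, 1]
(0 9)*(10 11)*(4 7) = (0 9)(4 7)(10 11) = [9, 1, 2, 3, 7, 5, 6, 4, 8, 0, 11, 10]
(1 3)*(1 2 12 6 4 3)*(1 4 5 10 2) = (1 4 3)(2 12 6 5 10) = [0, 4, 12, 1, 3, 10, 5, 7, 8, 9, 2, 11, 6]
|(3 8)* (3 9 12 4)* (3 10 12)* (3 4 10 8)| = |(4 8 9)(10 12)| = 6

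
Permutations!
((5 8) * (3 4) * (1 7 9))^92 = (1 9 7) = ((1 7 9)(3 4)(5 8))^92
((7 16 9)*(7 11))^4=(16)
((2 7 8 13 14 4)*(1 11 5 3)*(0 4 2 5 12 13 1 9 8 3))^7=(0 4 5)(1 3 14 11 9 2 12 8 7 13)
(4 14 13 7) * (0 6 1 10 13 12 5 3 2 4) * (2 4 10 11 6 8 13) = [8, 11, 10, 4, 14, 3, 1, 0, 13, 9, 2, 6, 5, 7, 12] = (0 8 13 7)(1 11 6)(2 10)(3 4 14 12 5)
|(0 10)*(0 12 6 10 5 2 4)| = |(0 5 2 4)(6 10 12)| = 12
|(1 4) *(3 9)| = |(1 4)(3 9)| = 2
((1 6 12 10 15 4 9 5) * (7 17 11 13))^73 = (1 6 12 10 15 4 9 5)(7 17 11 13) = ((1 6 12 10 15 4 9 5)(7 17 11 13))^73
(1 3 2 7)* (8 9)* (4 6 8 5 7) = (1 3 2 4 6 8 9 5 7) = [0, 3, 4, 2, 6, 7, 8, 1, 9, 5]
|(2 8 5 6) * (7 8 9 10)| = 7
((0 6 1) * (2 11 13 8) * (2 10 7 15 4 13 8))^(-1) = ((0 6 1)(2 11 8 10 7 15 4 13))^(-1) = (0 1 6)(2 13 4 15 7 10 8 11)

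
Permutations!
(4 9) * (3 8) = (3 8)(4 9) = [0, 1, 2, 8, 9, 5, 6, 7, 3, 4]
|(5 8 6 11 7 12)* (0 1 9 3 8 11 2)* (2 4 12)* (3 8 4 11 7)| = |(0 1 9 8 6 11 3 4 12 5 7 2)| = 12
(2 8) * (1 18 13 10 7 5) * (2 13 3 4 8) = [0, 18, 2, 4, 8, 1, 6, 5, 13, 9, 7, 11, 12, 10, 14, 15, 16, 17, 3] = (1 18 3 4 8 13 10 7 5)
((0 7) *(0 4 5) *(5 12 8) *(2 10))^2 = ((0 7 4 12 8 5)(2 10))^2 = (0 4 8)(5 7 12)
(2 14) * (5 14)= (2 5 14)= [0, 1, 5, 3, 4, 14, 6, 7, 8, 9, 10, 11, 12, 13, 2]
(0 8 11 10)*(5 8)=[5, 1, 2, 3, 4, 8, 6, 7, 11, 9, 0, 10]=(0 5 8 11 10)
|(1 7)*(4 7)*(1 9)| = |(1 4 7 9)| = 4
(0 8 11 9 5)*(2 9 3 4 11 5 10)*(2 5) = (0 8 2 9 10 5)(3 4 11) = [8, 1, 9, 4, 11, 0, 6, 7, 2, 10, 5, 3]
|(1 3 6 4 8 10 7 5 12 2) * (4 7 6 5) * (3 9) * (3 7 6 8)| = 8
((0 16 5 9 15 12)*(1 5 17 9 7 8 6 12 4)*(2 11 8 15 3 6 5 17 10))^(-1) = ((0 16 10 2 11 8 5 7 15 4 1 17 9 3 6 12))^(-1) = (0 12 6 3 9 17 1 4 15 7 5 8 11 2 10 16)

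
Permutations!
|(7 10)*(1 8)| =2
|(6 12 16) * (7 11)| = |(6 12 16)(7 11)| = 6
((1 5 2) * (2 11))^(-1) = ((1 5 11 2))^(-1) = (1 2 11 5)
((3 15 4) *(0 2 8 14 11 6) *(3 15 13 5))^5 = ((0 2 8 14 11 6)(3 13 5)(4 15))^5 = (0 6 11 14 8 2)(3 5 13)(4 15)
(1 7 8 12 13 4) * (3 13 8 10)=[0, 7, 2, 13, 1, 5, 6, 10, 12, 9, 3, 11, 8, 4]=(1 7 10 3 13 4)(8 12)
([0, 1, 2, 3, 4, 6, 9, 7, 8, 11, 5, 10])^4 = [0, 1, 2, 3, 4, 10, 5, 7, 8, 6, 11, 9]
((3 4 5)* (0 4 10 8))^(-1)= ((0 4 5 3 10 8))^(-1)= (0 8 10 3 5 4)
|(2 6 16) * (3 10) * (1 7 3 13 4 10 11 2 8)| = 24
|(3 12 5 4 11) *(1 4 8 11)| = 10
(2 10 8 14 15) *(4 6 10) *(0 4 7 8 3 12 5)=[4, 1, 7, 12, 6, 0, 10, 8, 14, 9, 3, 11, 5, 13, 15, 2]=(0 4 6 10 3 12 5)(2 7 8 14 15)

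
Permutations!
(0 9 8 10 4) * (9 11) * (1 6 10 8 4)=[11, 6, 2, 3, 0, 5, 10, 7, 8, 4, 1, 9]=(0 11 9 4)(1 6 10)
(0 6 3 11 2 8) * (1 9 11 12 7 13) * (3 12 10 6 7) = (0 7 13 1 9 11 2 8)(3 10 6 12) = [7, 9, 8, 10, 4, 5, 12, 13, 0, 11, 6, 2, 3, 1]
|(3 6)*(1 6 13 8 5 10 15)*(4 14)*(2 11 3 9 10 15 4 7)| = |(1 6 9 10 4 14 7 2 11 3 13 8 5 15)| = 14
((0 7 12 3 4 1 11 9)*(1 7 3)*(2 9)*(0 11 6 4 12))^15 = ((0 3 12 1 6 4 7)(2 9 11))^15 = (0 3 12 1 6 4 7)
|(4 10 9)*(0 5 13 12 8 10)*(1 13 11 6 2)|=12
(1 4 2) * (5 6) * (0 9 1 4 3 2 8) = (0 9 1 3 2 4 8)(5 6) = [9, 3, 4, 2, 8, 6, 5, 7, 0, 1]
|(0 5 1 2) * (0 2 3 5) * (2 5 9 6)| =6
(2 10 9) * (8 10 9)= (2 9)(8 10)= [0, 1, 9, 3, 4, 5, 6, 7, 10, 2, 8]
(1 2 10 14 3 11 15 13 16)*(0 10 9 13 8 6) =[10, 2, 9, 11, 4, 5, 0, 7, 6, 13, 14, 15, 12, 16, 3, 8, 1] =(0 10 14 3 11 15 8 6)(1 2 9 13 16)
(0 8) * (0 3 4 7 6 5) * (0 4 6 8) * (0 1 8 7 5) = (0 1 8 3 6)(4 5) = [1, 8, 2, 6, 5, 4, 0, 7, 3]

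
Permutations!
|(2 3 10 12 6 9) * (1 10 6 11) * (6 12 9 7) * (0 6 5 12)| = 11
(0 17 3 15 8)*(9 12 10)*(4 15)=(0 17 3 4 15 8)(9 12 10)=[17, 1, 2, 4, 15, 5, 6, 7, 0, 12, 9, 11, 10, 13, 14, 8, 16, 3]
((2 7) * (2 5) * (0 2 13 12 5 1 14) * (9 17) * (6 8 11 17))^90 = (17)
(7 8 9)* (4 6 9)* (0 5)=(0 5)(4 6 9 7 8)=[5, 1, 2, 3, 6, 0, 9, 8, 4, 7]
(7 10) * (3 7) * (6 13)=(3 7 10)(6 13)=[0, 1, 2, 7, 4, 5, 13, 10, 8, 9, 3, 11, 12, 6]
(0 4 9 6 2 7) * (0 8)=(0 4 9 6 2 7 8)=[4, 1, 7, 3, 9, 5, 2, 8, 0, 6]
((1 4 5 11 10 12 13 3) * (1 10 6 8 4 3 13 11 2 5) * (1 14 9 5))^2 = (1 10 11 8 14 5)(2 3 12 6 4 9)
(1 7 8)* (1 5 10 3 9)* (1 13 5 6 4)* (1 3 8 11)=(1 7 11)(3 9 13 5 10 8 6 4)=[0, 7, 2, 9, 3, 10, 4, 11, 6, 13, 8, 1, 12, 5]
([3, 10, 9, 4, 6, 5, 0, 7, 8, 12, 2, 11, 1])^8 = (1 9 10 12 2)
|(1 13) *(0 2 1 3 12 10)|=7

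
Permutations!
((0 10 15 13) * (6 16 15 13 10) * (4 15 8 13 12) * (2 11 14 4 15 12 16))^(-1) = ((0 6 2 11 14 4 12 15 10 16 8 13))^(-1) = (0 13 8 16 10 15 12 4 14 11 2 6)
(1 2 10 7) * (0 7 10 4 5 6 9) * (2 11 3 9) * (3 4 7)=(0 3 9)(1 11 4 5 6 2 7)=[3, 11, 7, 9, 5, 6, 2, 1, 8, 0, 10, 4]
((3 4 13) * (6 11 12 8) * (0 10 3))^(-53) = (0 3 13 10 4)(6 8 12 11)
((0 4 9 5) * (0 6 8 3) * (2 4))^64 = ((0 2 4 9 5 6 8 3))^64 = (9)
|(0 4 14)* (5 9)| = |(0 4 14)(5 9)| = 6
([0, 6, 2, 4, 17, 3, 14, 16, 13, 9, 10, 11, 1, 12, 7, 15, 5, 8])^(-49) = [0, 12, 2, 5, 3, 16, 1, 14, 17, 9, 10, 11, 13, 8, 6, 15, 7, 4]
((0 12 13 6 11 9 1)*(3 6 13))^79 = (13)(0 3 11 1 12 6 9) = ((13)(0 12 3 6 11 9 1))^79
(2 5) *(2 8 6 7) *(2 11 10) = (2 5 8 6 7 11 10) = [0, 1, 5, 3, 4, 8, 7, 11, 6, 9, 2, 10]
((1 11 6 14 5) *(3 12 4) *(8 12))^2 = ((1 11 6 14 5)(3 8 12 4))^2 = (1 6 5 11 14)(3 12)(4 8)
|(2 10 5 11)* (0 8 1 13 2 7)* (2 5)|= |(0 8 1 13 5 11 7)(2 10)|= 14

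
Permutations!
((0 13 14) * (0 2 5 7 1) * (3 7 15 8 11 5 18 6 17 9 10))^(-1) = (0 1 7 3 10 9 17 6 18 2 14 13)(5 11 8 15)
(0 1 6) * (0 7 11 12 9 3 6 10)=(0 1 10)(3 6 7 11 12 9)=[1, 10, 2, 6, 4, 5, 7, 11, 8, 3, 0, 12, 9]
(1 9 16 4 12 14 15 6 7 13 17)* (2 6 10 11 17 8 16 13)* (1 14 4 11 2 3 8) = (1 9 13)(2 6 7 3 8 16 11 17 14 15 10)(4 12) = [0, 9, 6, 8, 12, 5, 7, 3, 16, 13, 2, 17, 4, 1, 15, 10, 11, 14]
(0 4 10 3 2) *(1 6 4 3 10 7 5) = (10)(0 3 2)(1 6 4 7 5) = [3, 6, 0, 2, 7, 1, 4, 5, 8, 9, 10]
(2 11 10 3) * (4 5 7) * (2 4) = [0, 1, 11, 4, 5, 7, 6, 2, 8, 9, 3, 10] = (2 11 10 3 4 5 7)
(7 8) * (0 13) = [13, 1, 2, 3, 4, 5, 6, 8, 7, 9, 10, 11, 12, 0] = (0 13)(7 8)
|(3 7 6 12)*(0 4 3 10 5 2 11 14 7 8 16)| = |(0 4 3 8 16)(2 11 14 7 6 12 10 5)| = 40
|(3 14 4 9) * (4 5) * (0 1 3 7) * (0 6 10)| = 10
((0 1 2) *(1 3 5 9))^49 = ((0 3 5 9 1 2))^49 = (0 3 5 9 1 2)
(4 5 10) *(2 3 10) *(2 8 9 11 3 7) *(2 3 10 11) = (2 7 3 11 10 4 5 8 9) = [0, 1, 7, 11, 5, 8, 6, 3, 9, 2, 4, 10]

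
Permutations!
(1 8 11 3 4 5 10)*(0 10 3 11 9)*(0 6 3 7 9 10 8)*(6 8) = (11)(0 6 3 4 5 7 9 8 10 1) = [6, 0, 2, 4, 5, 7, 3, 9, 10, 8, 1, 11]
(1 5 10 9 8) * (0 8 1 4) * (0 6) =(0 8 4 6)(1 5 10 9) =[8, 5, 2, 3, 6, 10, 0, 7, 4, 1, 9]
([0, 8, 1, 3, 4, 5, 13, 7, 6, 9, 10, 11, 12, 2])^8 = (1 13 8 2 6)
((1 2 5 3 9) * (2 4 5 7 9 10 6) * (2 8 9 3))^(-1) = (1 9 8 6 10 3 7 2 5 4)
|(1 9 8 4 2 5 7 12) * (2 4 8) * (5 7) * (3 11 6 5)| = |(1 9 2 7 12)(3 11 6 5)| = 20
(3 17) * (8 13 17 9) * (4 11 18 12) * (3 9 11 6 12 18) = (18)(3 11)(4 6 12)(8 13 17 9) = [0, 1, 2, 11, 6, 5, 12, 7, 13, 8, 10, 3, 4, 17, 14, 15, 16, 9, 18]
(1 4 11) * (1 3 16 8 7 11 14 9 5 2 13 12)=[0, 4, 13, 16, 14, 2, 6, 11, 7, 5, 10, 3, 1, 12, 9, 15, 8]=(1 4 14 9 5 2 13 12)(3 16 8 7 11)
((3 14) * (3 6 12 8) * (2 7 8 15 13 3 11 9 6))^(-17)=(2 6 14 9 3 11 13 8 15 7 12)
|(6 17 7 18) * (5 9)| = |(5 9)(6 17 7 18)| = 4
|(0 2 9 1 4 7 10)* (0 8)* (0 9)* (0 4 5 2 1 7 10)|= |(0 1 5 2 4 10 8 9 7)|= 9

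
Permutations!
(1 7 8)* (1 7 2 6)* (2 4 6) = (1 4 6)(7 8) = [0, 4, 2, 3, 6, 5, 1, 8, 7]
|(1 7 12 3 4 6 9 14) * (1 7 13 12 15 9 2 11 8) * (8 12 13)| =12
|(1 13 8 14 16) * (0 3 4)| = 15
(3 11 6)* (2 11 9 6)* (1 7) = (1 7)(2 11)(3 9 6) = [0, 7, 11, 9, 4, 5, 3, 1, 8, 6, 10, 2]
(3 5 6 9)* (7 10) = (3 5 6 9)(7 10) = [0, 1, 2, 5, 4, 6, 9, 10, 8, 3, 7]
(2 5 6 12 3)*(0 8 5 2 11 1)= (0 8 5 6 12 3 11 1)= [8, 0, 2, 11, 4, 6, 12, 7, 5, 9, 10, 1, 3]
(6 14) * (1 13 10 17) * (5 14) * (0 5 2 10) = [5, 13, 10, 3, 4, 14, 2, 7, 8, 9, 17, 11, 12, 0, 6, 15, 16, 1] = (0 5 14 6 2 10 17 1 13)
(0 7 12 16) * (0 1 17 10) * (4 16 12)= [7, 17, 2, 3, 16, 5, 6, 4, 8, 9, 0, 11, 12, 13, 14, 15, 1, 10]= (0 7 4 16 1 17 10)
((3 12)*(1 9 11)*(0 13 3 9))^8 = (0 13 3 12 9 11 1)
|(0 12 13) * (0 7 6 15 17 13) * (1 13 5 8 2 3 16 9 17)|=70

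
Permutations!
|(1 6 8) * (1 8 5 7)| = 4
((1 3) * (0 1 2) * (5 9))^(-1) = ((0 1 3 2)(5 9))^(-1) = (0 2 3 1)(5 9)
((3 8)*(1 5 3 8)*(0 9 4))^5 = (0 4 9)(1 3 5)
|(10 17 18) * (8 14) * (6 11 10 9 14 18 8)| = 8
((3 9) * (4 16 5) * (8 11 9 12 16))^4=(3 4)(5 9)(8 12)(11 16)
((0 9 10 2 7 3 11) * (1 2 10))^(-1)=((0 9 1 2 7 3 11))^(-1)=(0 11 3 7 2 1 9)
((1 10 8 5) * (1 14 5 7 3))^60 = (14)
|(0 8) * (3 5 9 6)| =|(0 8)(3 5 9 6)| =4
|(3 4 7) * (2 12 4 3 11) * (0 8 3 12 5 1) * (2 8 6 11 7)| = |(0 6 11 8 3 12 4 2 5 1)| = 10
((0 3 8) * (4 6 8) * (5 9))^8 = (9)(0 6 3 8 4)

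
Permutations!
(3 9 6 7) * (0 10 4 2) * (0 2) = (0 10 4)(3 9 6 7) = [10, 1, 2, 9, 0, 5, 7, 3, 8, 6, 4]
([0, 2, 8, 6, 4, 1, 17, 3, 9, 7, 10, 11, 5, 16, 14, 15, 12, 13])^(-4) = [0, 13, 16, 2, 4, 17, 8, 1, 12, 5, 10, 11, 6, 7, 14, 15, 3, 9]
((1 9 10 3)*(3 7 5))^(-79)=((1 9 10 7 5 3))^(-79)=(1 3 5 7 10 9)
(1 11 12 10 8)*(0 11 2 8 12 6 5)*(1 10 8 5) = [11, 2, 5, 3, 4, 0, 1, 7, 10, 9, 12, 6, 8] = (0 11 6 1 2 5)(8 10 12)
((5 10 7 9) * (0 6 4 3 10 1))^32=((0 6 4 3 10 7 9 5 1))^32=(0 7 6 9 4 5 3 1 10)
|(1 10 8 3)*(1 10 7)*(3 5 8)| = |(1 7)(3 10)(5 8)| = 2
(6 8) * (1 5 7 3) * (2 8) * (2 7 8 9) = (1 5 8 6 7 3)(2 9) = [0, 5, 9, 1, 4, 8, 7, 3, 6, 2]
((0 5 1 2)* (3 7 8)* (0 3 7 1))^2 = (8)(1 3 2)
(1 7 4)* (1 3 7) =(3 7 4) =[0, 1, 2, 7, 3, 5, 6, 4]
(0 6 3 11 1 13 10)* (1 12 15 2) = (0 6 3 11 12 15 2 1 13 10) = [6, 13, 1, 11, 4, 5, 3, 7, 8, 9, 0, 12, 15, 10, 14, 2]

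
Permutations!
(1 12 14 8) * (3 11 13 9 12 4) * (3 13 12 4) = (1 3 11 12 14 8)(4 13 9) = [0, 3, 2, 11, 13, 5, 6, 7, 1, 4, 10, 12, 14, 9, 8]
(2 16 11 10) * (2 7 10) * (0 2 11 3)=(0 2 16 3)(7 10)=[2, 1, 16, 0, 4, 5, 6, 10, 8, 9, 7, 11, 12, 13, 14, 15, 3]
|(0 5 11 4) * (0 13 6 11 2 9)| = |(0 5 2 9)(4 13 6 11)| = 4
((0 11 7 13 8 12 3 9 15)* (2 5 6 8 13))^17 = (0 8 11 12 7 3 2 9 5 15 6)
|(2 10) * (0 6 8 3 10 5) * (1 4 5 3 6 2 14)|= |(0 2 3 10 14 1 4 5)(6 8)|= 8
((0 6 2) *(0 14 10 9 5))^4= (0 10 6 9 2 5 14)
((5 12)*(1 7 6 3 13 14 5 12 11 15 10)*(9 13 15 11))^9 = ((1 7 6 3 15 10)(5 9 13 14))^9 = (1 3)(5 9 13 14)(6 10)(7 15)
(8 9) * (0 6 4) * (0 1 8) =(0 6 4 1 8 9) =[6, 8, 2, 3, 1, 5, 4, 7, 9, 0]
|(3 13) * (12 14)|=|(3 13)(12 14)|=2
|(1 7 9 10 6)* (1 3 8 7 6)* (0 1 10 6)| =|(10)(0 1)(3 8 7 9 6)| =10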